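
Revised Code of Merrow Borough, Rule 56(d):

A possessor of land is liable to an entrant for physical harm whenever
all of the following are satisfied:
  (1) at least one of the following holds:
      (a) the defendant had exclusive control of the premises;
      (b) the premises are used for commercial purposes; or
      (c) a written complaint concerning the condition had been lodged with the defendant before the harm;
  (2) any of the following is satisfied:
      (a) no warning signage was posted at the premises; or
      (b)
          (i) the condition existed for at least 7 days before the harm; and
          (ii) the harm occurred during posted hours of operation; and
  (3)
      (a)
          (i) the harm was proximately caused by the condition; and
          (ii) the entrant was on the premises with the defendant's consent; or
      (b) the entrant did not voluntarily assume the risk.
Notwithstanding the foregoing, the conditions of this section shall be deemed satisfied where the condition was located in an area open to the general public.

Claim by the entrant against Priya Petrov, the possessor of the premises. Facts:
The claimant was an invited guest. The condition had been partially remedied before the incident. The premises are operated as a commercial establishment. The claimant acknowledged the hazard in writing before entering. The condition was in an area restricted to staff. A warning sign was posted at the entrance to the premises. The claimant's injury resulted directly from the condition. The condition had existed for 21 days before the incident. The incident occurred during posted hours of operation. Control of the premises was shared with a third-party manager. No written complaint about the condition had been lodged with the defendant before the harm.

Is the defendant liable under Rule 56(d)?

(a) exclusive control — fails.
(b) commercial use — satisfied.
(c) complaint lodged — fails.
(1) = F OR T OR F = true.
(a) no signage posted — not met.
(i) condition ≥7 days old — holds.
(ii) during posted hours — holds.
(b) = T AND T = true.
(2) = F OR T = true.
(i) proximate cause — holds.
(ii) consent to enter — satisfied.
(a): T AND T → true.
(b) no assumed risk — not satisfied.
(3) = T OR F = true.
So Overall is satisfied (T AND T AND T).
Exception (public area) — not satisfied.
Result: main true OR exception false → true.

Yes — liable.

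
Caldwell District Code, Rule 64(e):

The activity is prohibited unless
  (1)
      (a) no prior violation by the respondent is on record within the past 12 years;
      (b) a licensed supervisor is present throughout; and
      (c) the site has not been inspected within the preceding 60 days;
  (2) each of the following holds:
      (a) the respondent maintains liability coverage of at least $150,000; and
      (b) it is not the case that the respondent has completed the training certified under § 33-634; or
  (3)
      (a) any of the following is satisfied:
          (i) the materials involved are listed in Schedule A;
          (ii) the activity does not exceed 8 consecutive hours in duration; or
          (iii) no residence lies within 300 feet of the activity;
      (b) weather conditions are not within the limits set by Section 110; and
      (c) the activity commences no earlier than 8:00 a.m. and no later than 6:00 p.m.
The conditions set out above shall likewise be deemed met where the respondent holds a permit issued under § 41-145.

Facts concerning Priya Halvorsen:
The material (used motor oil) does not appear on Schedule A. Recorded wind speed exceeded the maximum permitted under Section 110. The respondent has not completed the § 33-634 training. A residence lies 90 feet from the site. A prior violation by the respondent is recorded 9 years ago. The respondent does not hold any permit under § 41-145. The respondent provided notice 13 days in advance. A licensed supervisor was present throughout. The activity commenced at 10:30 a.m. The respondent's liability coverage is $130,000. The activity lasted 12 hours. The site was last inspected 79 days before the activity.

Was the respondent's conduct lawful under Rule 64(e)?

(a) no prior violation — fails.
(b) supervisor present — holds.
(c) not (site inspected) — holds.
(1) = F AND T AND T = false.
(a) coverage ≥ $150,000 — not met.
(b) not (training certified) — holds.
So (2) is not satisfied (F AND T).
(i) Schedule A material — fails.
(ii) ≤ 8 hrs duration — not met.
(iii) no residence in 300 ft — not met.
So (a) is not satisfied (F OR F OR F).
(b) not (weather ok) — satisfied.
(c) start within hours — holds.
So (3) is not satisfied (F AND T AND T).
So Overall is not satisfied (F OR F OR F).
Exception (holds permit) — not satisfied.
Result: main false OR exception false → false.

No — unlawful.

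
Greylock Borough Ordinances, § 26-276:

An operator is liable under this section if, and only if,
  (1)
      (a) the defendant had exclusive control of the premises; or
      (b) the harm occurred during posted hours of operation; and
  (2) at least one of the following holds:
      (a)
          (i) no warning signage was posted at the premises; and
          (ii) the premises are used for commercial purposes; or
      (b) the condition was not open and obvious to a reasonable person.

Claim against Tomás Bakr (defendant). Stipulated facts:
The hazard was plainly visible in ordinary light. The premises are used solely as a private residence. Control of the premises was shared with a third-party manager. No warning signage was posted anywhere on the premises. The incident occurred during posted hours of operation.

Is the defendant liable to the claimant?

(a) exclusive control — fails.
(b) during posted hours — met.
(1) = F OR T = true.
(i) no signage posted — holds.
(ii) commercial use — fails.
(a): T AND F → false.
(b) not open/obvious — not met.
(2): F OR F → false.
Overall: T AND F → false.

No — not liable.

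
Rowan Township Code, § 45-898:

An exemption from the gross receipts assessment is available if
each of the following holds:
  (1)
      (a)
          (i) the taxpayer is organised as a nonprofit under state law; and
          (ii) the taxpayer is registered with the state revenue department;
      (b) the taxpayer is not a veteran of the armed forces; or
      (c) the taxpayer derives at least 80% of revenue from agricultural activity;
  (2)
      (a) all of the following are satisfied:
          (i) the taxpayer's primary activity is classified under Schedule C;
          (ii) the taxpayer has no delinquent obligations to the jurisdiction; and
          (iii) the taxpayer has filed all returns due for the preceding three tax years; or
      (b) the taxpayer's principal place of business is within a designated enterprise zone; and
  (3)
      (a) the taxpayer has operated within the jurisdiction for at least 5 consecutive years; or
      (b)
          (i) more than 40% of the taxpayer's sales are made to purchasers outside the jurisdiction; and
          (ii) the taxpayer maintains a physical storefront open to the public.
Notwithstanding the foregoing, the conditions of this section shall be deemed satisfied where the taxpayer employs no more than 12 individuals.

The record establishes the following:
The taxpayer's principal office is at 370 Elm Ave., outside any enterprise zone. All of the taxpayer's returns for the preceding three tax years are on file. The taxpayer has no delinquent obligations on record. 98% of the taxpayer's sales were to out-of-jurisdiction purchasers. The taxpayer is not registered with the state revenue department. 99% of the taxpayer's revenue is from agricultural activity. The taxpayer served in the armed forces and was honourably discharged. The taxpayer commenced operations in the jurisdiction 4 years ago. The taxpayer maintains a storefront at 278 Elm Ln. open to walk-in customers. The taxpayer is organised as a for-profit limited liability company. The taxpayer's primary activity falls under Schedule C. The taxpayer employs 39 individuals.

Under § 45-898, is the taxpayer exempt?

(i) nonprofit — not met.
(ii) state-registered — fails.
(a): F AND F → false.
(b) not (veteran) — fails.
(c) ≥80% agricultural — holds.
(1): F OR F OR T → true.
(i) Schedule C activity — satisfied.
(ii) no delinquency — holds.
(iii) returns current — holds.
(a): T AND T AND T → true.
(b) in enterprise zone — fails.
(2) = T OR F = true.
(a) ≥ 5 yrs in jurisdiction — fails.
(i) >40% out-of-jur. sales — holds.
(ii) has storefront — holds.
(b) = T AND T = true.
So (3) is satisfied (F OR T).
Overall: T AND T AND T → true.
Exception (≤ 12 employees) — not satisfied.
Result: main true OR exception false → true.

Yes — exempt.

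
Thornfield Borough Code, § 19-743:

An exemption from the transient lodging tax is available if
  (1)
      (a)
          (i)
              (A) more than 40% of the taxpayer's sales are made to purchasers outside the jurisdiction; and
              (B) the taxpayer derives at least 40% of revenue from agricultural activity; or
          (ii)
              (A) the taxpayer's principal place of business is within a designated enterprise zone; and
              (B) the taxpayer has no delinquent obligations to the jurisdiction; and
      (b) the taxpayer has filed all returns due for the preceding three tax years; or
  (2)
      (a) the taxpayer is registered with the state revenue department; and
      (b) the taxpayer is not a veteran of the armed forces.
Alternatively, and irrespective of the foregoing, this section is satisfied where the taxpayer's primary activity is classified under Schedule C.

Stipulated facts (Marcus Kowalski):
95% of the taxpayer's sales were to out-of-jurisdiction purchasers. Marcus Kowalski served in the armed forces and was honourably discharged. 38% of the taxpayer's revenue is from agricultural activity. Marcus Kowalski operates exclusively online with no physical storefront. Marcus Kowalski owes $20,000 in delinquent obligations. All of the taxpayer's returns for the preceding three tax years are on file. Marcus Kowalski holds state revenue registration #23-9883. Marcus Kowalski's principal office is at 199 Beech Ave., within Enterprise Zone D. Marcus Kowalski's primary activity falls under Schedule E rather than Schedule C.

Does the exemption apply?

(A) >40% out-of-jur. sales — met.
(B) ≥40% agricultural — not met.
(i): T AND F → false.
(A) in enterprise zone — holds.
(B) no delinquency — not met.
(ii): T AND F → false.
(a) = F OR F = false.
(b) returns current — met.
(1): F AND T → false.
(a) state-registered — met.
(b) not (veteran) — fails.
(2) = T AND F = false.
Overall = F OR F = false.
Exception (Schedule C activity) — not satisfied.
Result: main false OR exception false → false.

No — not exempt.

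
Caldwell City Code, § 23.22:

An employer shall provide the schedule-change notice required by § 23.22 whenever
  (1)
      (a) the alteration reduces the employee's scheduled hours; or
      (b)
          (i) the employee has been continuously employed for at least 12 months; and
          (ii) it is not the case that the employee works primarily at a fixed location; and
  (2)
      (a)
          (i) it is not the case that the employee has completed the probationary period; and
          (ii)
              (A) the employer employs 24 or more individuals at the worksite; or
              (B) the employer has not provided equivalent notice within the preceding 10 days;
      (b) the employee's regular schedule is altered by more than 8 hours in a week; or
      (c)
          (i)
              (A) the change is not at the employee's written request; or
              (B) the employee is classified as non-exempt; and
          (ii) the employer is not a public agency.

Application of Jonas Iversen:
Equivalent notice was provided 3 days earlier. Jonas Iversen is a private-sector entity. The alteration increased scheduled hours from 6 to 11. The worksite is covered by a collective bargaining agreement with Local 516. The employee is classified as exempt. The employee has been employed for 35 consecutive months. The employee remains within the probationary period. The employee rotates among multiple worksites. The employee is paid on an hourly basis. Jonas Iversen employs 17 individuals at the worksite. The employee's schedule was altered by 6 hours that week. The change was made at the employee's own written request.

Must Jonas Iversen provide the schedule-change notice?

(a) hours reduced — not met.
(i) tenure ≥ 12 mo. — holds.
(ii) not (fixed location) — met.
(b) = T AND T = true.
(1) = F OR T = true.
(i) not (past probation) — satisfied.
(A) ≥ 24 at site — not met.
(B) no recent notice — not satisfied.
(ii): F OR F → false.
So (a) is not satisfied (T AND F).
(b) schedule shift > 8h — fails.
(A) not employee-requested — not satisfied.
(B) non-exempt — not met.
(i) = F OR F = false.
(ii) not (public agency) — holds.
(c) = F AND T = false.
(2): F OR F OR F → false.
Overall = T AND F = false.

No — not required.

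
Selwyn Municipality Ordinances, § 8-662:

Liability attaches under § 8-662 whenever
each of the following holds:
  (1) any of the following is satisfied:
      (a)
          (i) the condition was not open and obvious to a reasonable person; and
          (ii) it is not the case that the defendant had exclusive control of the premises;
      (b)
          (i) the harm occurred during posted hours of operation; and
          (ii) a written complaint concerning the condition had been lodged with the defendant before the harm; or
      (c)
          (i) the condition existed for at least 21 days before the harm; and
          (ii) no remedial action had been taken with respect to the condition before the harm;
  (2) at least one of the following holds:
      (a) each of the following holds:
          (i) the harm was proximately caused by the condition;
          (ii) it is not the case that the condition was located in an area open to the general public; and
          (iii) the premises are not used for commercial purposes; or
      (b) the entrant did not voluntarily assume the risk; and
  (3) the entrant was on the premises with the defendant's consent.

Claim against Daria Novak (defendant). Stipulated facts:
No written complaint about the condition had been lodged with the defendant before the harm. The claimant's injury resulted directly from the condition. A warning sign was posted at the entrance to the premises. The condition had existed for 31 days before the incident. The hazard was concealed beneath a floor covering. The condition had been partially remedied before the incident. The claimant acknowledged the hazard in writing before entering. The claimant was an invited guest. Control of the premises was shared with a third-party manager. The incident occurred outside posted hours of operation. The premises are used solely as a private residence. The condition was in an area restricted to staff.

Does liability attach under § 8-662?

Yes — liable.

(i) not open/obvious — met.
(ii) not (exclusive control) — satisfied.
(a): T AND T → true.
(i) during posted hours — not satisfied.
(ii) complaint lodged — fails.
So (b) is not satisfied (F AND F).
(i) condition ≥21 days old — satisfied.
(ii) no remedial action — not satisfied.
(c): T AND F → false.
So (1) is satisfied (T OR F OR F).
(i) proximate cause — satisfied.
(ii) not (public area) — holds.
(iii) not (commercial use) — met.
(a): T AND T AND T → true.
(b) no assumed risk — not satisfied.
(2) = T OR F = true.
(3) consent to enter — met.
So Overall is satisfied (T AND T AND T).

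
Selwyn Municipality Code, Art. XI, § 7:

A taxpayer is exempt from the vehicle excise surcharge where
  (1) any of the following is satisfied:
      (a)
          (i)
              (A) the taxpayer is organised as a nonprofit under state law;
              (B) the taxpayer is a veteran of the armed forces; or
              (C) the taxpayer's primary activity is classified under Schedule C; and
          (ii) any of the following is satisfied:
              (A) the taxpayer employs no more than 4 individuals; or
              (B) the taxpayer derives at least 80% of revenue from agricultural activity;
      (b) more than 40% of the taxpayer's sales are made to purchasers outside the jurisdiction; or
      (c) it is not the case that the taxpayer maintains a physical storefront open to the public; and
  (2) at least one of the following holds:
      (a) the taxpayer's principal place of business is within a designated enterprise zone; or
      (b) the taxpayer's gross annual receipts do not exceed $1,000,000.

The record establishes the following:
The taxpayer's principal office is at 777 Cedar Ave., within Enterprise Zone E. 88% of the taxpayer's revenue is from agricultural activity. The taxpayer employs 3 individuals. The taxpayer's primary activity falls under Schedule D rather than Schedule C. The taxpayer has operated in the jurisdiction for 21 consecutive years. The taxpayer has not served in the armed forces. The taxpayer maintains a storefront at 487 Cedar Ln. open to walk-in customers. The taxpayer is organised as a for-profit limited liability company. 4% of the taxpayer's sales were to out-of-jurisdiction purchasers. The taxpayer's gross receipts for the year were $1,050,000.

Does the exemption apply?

(A) nonprofit — not satisfied.
(B) veteran — not met.
(C) Schedule C activity — not met.
(i) = F OR F OR F = false.
(A) ≤ 4 employees — met.
(B) ≥80% agricultural — satisfied.
(ii): T OR T → true.
(a): F AND T → false.
(b) >40% out-of-jur. sales — not satisfied.
(c) not (has storefront) — not met.
So (1) is not satisfied (F OR F OR F).
(a) in enterprise zone — met.
(b) receipts ≤ $1,000,000 — fails.
(2) = T OR F = true.
Overall: F AND T → false.

No — not exempt.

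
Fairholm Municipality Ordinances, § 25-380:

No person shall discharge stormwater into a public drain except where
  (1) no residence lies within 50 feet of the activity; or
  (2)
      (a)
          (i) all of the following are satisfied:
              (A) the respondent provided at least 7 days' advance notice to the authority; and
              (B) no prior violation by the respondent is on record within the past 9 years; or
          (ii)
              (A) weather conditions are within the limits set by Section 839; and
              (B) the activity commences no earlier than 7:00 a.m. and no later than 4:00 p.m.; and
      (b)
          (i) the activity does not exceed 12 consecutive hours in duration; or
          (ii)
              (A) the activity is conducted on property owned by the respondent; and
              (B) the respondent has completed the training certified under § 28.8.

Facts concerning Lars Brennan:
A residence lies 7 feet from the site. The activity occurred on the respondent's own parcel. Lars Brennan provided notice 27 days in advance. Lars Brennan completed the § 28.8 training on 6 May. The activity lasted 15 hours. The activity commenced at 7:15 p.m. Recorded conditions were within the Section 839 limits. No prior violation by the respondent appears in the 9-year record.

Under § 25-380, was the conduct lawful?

Yes — lawful.

(1) no residence in 50 ft — fails.
(A) ≥7 days' notice — met.
(B) no prior violation — holds.
(i): T AND T → true.
(A) weather ok — holds.
(B) start within hours — not met.
So (ii) is not satisfied (T AND F).
(a): T OR F → true.
(i) ≤ 12 hrs duration — fails.
(A) own property — met.
(B) training certified — met.
(ii) = T AND T = true.
(b): F OR T → true.
(2): T AND T → true.
Overall: F OR T → true.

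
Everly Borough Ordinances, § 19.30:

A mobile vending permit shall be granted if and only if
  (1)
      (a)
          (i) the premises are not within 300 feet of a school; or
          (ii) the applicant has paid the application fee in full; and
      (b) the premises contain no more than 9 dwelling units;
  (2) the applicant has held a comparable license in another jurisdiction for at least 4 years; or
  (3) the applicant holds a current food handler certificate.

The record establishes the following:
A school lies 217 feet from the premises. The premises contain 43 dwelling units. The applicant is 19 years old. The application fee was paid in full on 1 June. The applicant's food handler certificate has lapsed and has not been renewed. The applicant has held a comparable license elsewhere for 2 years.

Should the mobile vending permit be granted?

(i) ≥300 ft from school — fails.
(ii) fee paid — holds.
So (a) is satisfied (F OR T).
(b) ≤ 9 units — not met.
So (1) is not satisfied (T AND F).
(2) prior license ≥ 4 yr — not met.
(3) food handler cert. — not met.
So Overall is not satisfied (F OR F OR F).

No — denied.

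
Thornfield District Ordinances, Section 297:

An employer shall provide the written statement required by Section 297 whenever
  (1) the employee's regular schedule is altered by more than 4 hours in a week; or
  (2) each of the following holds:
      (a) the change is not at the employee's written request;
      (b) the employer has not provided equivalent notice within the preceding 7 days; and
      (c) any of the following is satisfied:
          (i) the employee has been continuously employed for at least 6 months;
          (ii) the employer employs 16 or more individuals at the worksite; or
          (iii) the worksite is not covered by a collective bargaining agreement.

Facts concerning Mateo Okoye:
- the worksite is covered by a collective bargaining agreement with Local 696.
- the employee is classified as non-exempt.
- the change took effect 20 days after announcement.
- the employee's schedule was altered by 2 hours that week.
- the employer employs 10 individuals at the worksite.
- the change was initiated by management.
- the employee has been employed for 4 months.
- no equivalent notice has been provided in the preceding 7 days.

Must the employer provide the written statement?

No — not required.

(1) schedule shift > 4h — not met.
(a) not employee-requested — satisfied.
(b) no recent notice — met.
(i) tenure ≥ 6 mo. — not satisfied.
(ii) ≥ 16 at site — fails.
(iii) no CBA — not satisfied.
(c): F OR F OR F → false.
(2): T AND T AND F → false.
Overall: F OR F → false.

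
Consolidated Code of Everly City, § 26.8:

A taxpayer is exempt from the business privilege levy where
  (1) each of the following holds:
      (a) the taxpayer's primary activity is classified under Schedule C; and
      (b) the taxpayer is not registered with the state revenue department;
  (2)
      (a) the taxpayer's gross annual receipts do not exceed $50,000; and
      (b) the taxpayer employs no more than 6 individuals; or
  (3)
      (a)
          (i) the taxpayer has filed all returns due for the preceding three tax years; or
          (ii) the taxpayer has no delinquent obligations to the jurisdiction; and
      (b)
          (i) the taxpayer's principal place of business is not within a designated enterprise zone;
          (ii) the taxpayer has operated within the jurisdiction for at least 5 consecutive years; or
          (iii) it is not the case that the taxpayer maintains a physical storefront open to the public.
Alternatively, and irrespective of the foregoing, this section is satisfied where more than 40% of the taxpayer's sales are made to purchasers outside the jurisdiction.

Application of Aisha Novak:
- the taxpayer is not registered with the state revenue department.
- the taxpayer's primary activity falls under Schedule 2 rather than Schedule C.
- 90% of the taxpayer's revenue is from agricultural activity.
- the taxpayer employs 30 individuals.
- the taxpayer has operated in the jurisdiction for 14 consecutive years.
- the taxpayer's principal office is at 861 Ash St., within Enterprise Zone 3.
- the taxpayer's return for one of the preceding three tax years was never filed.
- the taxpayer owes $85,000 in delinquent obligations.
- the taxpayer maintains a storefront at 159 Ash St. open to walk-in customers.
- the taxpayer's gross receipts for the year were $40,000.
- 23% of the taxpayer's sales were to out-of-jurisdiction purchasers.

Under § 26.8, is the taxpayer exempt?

(a) Schedule C activity — not satisfied.
(b) not (state-registered) — satisfied.
So (1) is not satisfied (F AND T).
(a) receipts ≤ $50,000 — holds.
(b) ≤ 6 employees — not met.
(2): T AND F → false.
(i) returns current — not satisfied.
(ii) no delinquency — fails.
So (a) is not satisfied (F OR F).
(i) not (in enterprise zone) — not satisfied.
(ii) ≥ 5 yrs in jurisdiction — satisfied.
(iii) not (has storefront) — fails.
(b) = F OR T OR F = true.
(3): F AND T → false.
Overall: F OR F OR F → false.
Exception (>40% out-of-jur. sales) — not satisfied.
Result: main false OR exception false → false.

No — not exempt.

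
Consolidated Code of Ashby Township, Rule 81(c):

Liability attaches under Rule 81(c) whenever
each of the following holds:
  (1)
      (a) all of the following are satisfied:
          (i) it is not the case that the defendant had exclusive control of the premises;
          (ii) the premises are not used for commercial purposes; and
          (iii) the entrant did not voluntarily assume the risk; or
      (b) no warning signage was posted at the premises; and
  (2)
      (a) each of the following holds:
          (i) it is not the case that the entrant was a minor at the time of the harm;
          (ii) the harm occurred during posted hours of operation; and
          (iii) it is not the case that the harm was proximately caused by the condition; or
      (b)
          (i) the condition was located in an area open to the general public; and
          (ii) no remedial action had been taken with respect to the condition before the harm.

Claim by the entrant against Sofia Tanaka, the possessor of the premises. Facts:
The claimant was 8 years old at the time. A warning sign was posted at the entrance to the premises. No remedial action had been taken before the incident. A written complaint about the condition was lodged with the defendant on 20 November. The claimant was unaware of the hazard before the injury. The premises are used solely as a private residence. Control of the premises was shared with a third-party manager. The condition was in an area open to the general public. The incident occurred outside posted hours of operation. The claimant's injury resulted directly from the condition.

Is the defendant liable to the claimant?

Yes — liable.

(i) not (exclusive control) — holds.
(ii) not (commercial use) — holds.
(iii) no assumed risk — holds.
(a): T AND T AND T → true.
(b) no signage posted — fails.
So (1) is satisfied (T OR F).
(i) not (entrant a minor) — not met.
(ii) during posted hours — not met.
(iii) not (proximate cause) — not satisfied.
(a): F AND F AND F → false.
(i) public area — satisfied.
(ii) no remedial action — satisfied.
(b) = T AND T = true.
(2): F OR T → true.
Overall: T AND T → true.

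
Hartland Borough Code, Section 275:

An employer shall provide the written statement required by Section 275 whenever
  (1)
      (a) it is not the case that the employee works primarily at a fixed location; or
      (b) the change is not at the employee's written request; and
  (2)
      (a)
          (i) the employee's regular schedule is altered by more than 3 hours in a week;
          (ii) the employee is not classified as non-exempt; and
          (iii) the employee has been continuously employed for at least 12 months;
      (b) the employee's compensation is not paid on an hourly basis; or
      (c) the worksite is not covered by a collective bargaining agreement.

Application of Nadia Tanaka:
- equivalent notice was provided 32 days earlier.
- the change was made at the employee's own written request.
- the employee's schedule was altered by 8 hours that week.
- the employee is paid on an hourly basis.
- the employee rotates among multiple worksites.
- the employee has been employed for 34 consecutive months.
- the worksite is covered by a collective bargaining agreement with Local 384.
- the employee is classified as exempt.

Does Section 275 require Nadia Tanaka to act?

(a) not (fixed location) — met.
(b) not employee-requested — not satisfied.
(1): T OR F → true.
(i) schedule shift > 3h — met.
(ii) not (non-exempt) — holds.
(iii) tenure ≥ 12 mo. — holds.
(a): T AND T AND T → true.
(b) not (hourly-paid) — not satisfied.
(c) no CBA — fails.
(2): T OR F OR F → true.
So Overall is satisfied (T AND T).

Yes — required.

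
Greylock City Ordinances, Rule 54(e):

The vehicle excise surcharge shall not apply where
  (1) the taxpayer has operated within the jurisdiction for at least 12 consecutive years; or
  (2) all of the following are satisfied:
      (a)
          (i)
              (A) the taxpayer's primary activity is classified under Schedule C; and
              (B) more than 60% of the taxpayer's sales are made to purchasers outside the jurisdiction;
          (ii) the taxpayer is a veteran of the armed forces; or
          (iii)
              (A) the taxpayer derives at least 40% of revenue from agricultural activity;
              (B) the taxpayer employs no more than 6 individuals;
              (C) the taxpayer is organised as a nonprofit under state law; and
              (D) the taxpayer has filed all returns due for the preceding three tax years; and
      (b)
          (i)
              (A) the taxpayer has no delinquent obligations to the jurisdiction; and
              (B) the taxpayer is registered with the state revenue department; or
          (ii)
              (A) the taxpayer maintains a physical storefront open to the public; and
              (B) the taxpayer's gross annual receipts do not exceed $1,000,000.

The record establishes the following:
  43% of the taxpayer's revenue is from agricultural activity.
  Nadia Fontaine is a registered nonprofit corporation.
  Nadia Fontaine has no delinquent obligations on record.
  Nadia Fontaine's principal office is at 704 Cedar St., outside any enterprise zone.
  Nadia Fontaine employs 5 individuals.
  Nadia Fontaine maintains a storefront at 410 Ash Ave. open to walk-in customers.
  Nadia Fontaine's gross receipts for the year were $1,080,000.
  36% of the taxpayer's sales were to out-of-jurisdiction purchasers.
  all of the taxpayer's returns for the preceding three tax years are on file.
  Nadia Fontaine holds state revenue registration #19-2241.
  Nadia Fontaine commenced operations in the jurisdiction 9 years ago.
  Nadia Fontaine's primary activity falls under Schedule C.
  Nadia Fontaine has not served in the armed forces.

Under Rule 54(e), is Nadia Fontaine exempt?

(1) ≥ 12 yrs in jurisdiction — not satisfied.
(A) Schedule C activity — met.
(B) >60% out-of-jur. sales — not met.
So (i) is not satisfied (T AND F).
(ii) veteran — not satisfied.
(A) ≥40% agricultural — met.
(B) ≤ 6 employees — met.
(C) nonprofit — holds.
(D) returns current — satisfied.
(iii) = T AND T AND T AND T = true.
(a) = F OR F OR T = true.
(A) no delinquency — met.
(B) state-registered — met.
So (i) is satisfied (T AND T).
(A) has storefront — satisfied.
(B) receipts ≤ $1,000,000 — not satisfied.
(ii): T AND F → false.
(b): T OR F → true.
(2) = T AND T = true.
Overall = F OR T = true.

Yes — exempt.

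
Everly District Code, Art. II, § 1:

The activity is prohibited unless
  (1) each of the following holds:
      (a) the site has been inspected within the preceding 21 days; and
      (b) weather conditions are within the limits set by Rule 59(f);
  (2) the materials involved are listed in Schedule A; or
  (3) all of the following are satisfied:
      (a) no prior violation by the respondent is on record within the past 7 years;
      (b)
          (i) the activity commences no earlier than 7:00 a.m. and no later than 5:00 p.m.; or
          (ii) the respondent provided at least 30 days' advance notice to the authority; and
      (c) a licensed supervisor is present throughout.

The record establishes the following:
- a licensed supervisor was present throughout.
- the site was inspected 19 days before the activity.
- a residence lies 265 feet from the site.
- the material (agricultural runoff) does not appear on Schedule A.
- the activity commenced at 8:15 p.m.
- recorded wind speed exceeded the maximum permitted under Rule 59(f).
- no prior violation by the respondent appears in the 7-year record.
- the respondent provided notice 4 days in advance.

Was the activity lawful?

No — unlawful.

(a) site inspected — satisfied.
(b) weather ok — fails.
(1): T AND F → false.
(2) Schedule A material — fails.
(a) no prior violation — satisfied.
(i) start within hours — not satisfied.
(ii) ≥30 days' notice — fails.
(b): F OR F → false.
(c) supervisor present — holds.
(3) = T AND F AND T = false.
Overall: F OR F OR F → false.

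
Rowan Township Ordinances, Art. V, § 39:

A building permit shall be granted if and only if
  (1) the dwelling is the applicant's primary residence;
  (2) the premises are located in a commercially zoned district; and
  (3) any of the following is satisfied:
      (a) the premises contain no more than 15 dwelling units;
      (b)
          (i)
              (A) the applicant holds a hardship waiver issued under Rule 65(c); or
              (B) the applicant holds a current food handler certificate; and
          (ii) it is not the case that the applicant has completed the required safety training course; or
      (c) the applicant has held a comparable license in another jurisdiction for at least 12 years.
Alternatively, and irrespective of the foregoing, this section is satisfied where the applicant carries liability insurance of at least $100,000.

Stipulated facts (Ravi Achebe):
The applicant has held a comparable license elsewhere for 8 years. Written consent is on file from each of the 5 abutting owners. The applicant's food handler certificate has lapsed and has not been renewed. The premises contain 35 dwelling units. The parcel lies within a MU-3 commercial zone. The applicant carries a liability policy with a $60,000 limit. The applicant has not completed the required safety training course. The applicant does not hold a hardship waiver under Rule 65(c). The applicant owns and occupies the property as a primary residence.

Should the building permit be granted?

No — denied.

(1) primary residence — met.
(2) commercially zoned — met.
(a) ≤ 15 units — fails.
(A) hardship waiver — not met.
(B) food handler cert. — fails.
(i): F OR F → false.
(ii) not (safety training) — holds.
So (b) is not satisfied (F AND T).
(c) prior license ≥ 12 yr — fails.
(3) = F OR F OR F = false.
Overall: T AND T AND F → false.
Exception (insurance ≥ $100,000) — not satisfied.
Result: main false OR exception false → false.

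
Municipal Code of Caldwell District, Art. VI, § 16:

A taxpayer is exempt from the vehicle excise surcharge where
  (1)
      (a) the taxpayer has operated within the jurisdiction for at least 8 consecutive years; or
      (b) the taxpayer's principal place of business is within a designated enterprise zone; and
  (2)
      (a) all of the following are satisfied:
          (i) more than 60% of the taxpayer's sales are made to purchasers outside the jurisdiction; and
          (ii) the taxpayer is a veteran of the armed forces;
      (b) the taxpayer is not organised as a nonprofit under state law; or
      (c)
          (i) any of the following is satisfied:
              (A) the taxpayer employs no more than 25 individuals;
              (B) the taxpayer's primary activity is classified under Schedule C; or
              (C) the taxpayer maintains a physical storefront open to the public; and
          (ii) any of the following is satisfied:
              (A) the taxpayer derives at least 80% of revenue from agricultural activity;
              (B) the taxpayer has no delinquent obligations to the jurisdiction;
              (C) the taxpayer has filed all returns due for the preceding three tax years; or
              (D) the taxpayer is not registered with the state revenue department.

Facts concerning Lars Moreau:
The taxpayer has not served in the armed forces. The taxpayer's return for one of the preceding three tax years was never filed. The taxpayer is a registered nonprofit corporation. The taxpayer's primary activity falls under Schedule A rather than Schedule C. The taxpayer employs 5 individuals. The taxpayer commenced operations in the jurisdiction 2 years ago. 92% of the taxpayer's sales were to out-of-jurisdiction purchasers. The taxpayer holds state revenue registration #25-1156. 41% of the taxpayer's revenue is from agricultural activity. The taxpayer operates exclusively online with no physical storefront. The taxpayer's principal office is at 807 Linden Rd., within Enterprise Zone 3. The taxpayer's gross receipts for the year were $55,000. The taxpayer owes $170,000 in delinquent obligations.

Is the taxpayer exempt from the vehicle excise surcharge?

(a) ≥ 8 yrs in jurisdiction — not satisfied.
(b) in enterprise zone — met.
(1) = F OR T = true.
(i) >60% out-of-jur. sales — satisfied.
(ii) veteran — not satisfied.
So (a) is not satisfied (T AND F).
(b) not (nonprofit) — not met.
(A) ≤ 25 employees — holds.
(B) Schedule C activity — not satisfied.
(C) has storefront — fails.
(i): T OR F OR F → true.
(A) ≥80% agricultural — fails.
(B) no delinquency — not met.
(C) returns current — not satisfied.
(D) not (state-registered) — fails.
(ii) = F OR F OR F OR F = false.
(c) = T AND F = false.
So (2) is not satisfied (F OR F OR F).
So Overall is not satisfied (T AND F).

No — not exempt.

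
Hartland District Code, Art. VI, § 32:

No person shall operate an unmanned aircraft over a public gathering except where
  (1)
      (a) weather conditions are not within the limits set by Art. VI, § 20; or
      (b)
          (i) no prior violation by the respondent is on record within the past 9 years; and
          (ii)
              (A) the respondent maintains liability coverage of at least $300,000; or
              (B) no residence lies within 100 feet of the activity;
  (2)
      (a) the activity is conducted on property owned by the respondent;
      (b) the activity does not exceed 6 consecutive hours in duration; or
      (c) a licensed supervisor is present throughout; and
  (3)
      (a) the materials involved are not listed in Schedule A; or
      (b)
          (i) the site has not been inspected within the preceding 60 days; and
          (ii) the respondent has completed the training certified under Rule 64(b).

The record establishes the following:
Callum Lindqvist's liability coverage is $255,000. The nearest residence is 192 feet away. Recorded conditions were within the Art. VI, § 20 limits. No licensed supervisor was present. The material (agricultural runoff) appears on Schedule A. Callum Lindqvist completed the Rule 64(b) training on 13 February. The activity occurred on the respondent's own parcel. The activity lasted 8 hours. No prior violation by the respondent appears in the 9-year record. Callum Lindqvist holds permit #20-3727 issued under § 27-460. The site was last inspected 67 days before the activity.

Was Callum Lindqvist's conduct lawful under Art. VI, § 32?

Yes — lawful.

(a) not (weather ok) — not met.
(i) no prior violation — holds.
(A) coverage ≥ $300,000 — not met.
(B) no residence in 100 ft — met.
So (ii) is satisfied (F OR T).
So (b) is satisfied (T AND T).
So (1) is satisfied (F OR T).
(a) own property — satisfied.
(b) ≤ 6 hrs duration — not met.
(c) supervisor present — not satisfied.
(2): T OR F OR F → true.
(a) not (Schedule A material) — not met.
(i) not (site inspected) — met.
(ii) training certified — satisfied.
(b): T AND T → true.
So (3) is satisfied (F OR T).
So Overall is satisfied (T AND T AND T).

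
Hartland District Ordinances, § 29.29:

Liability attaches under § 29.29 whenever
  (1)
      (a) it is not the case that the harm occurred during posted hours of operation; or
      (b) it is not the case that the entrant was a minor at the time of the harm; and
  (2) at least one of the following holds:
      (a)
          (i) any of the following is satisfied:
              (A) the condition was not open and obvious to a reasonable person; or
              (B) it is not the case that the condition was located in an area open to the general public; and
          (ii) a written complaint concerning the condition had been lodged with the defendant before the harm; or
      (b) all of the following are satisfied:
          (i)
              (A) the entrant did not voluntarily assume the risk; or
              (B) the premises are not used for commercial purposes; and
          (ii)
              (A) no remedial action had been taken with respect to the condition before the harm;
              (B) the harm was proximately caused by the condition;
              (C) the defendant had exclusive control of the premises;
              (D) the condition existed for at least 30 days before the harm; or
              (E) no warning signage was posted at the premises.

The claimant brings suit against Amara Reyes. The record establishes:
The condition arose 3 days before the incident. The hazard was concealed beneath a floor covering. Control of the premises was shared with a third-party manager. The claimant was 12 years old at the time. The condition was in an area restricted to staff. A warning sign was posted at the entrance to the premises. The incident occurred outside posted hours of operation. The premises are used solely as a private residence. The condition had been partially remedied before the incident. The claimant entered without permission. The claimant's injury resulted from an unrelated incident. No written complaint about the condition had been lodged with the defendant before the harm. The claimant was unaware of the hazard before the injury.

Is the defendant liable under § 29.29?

No — not liable.

(a) not (during posted hours) — holds.
(b) not (entrant a minor) — not met.
So (1) is satisfied (T OR F).
(A) not open/obvious — met.
(B) not (public area) — satisfied.
(i): T OR T → true.
(ii) complaint lodged — not met.
(a): T AND F → false.
(A) no assumed risk — satisfied.
(B) not (commercial use) — satisfied.
(i): T OR T → true.
(A) no remedial action — fails.
(B) proximate cause — fails.
(C) exclusive control — not satisfied.
(D) condition ≥30 days old — not met.
(E) no signage posted — fails.
So (ii) is not satisfied (F OR F OR F OR F OR F).
(b): T AND F → false.
(2): F OR F → false.
Overall: T AND F → false.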